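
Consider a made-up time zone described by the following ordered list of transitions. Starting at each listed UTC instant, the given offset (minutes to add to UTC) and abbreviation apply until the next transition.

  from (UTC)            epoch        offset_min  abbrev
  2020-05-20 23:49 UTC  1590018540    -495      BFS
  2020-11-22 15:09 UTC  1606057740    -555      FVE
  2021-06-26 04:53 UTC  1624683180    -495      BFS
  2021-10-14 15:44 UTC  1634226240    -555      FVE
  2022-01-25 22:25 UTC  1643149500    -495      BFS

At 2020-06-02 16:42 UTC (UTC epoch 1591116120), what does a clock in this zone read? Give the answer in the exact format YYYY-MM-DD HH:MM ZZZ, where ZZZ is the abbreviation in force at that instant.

Query: 2020-06-02 16:42 UTC
Rule 1/5 (BFS, -08:15): 2020-05-20 23:49 UTC ≤ query < 2020-11-22 15:09 UTC
16·60 + 42 - 495 = 507 min
507 = 0·1440 + 507; 507 = 8·60 + 27 → 08:27, same day
→ 2020-06-02 08:27 BFS

2020-06-02 08:27 BFS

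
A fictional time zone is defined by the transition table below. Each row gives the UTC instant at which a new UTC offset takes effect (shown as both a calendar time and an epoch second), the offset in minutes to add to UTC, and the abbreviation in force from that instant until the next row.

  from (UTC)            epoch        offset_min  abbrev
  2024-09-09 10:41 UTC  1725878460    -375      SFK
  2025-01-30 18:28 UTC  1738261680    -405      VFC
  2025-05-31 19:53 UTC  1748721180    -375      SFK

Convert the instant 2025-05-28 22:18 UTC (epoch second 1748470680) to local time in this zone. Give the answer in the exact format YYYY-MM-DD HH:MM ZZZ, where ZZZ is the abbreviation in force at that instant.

Query: 2025-05-28 22:18 UTC
Rule 2/3 (VFC, -06:45): 2025-01-30 18:28 UTC ≤ query < 2025-05-31 19:53 UTC
22·60 + 18 - 405 = 933 min
933 = 0·1440 + 933; 933 = 15·60 + 33 → 15:33, same day
→ 2025-05-28 15:33 VFC

2025-05-28 15:33 VFC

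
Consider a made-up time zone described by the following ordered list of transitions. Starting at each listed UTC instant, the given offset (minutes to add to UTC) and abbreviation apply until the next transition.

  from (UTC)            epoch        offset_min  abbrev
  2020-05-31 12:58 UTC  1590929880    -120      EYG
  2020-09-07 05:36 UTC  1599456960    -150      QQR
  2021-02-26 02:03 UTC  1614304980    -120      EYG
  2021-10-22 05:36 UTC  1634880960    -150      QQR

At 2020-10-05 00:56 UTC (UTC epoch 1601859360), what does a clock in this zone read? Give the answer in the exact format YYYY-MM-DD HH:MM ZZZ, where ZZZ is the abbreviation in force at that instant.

2020-10-04 22:26 QQR

Query: 2020-10-05 00:56 UTC
Rule 2/4 (QQR, -02:30): 2020-09-07 05:36 UTC ≤ query < 2021-02-26 02:03 UTC
0·60 + 56 - 150 = -94 min
-94 = -1·1440 + 1346; 1346 = 22·60 + 26 → 22:26, 2020-10-05 - 1 day = 2020-10-04
→ 2020-10-04 22:26 QQR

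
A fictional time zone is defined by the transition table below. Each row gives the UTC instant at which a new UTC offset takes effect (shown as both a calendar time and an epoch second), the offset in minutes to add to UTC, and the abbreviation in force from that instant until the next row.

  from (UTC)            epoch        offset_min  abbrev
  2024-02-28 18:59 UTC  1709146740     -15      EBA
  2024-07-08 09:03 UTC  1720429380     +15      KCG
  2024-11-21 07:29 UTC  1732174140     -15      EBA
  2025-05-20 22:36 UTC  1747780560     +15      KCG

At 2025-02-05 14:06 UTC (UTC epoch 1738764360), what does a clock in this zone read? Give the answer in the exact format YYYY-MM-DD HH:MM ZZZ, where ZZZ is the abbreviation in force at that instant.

2025-02-05 13:51 EBA

Query: 2025-02-05 14:06 UTC
Rule 3/4 (EBA, -00:15): 2024-11-21 07:29 UTC ≤ query < 2025-05-20 22:36 UTC
14·60 + 6 - 15 = 831 min
831 = 0·1440 + 831; 831 = 13·60 + 51 → 13:51, same day
→ 2025-02-05 13:51 EBA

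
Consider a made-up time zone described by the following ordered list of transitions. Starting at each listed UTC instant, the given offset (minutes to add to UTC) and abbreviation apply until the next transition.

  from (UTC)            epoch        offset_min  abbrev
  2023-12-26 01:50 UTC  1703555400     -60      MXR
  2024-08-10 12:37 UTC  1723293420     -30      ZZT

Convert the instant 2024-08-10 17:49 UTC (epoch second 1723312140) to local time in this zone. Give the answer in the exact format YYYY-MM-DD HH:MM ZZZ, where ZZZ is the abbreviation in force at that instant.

2024-08-10 17:19 ZZT

Query: 2024-08-10 17:49 UTC
Rule 2/2 (ZZT, -00:30): 2024-08-10 12:37 UTC ≤ query < +∞
17·60 + 49 - 30 = 1039 min
1039 = 0·1440 + 1039; 1039 = 17·60 + 19 → 17:19, same day
→ 2024-08-10 17:19 ZZT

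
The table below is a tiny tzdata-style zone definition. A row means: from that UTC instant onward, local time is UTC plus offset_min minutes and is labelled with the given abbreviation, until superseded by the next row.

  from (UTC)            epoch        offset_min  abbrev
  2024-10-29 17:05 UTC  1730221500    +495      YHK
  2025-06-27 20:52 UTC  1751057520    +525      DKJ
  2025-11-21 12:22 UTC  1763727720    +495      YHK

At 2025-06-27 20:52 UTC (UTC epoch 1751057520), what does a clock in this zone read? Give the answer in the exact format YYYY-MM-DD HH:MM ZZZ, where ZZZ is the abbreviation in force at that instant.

Query: 2025-06-27 20:52 UTC
Rule 2/3 (DKJ, +08:45): 2025-06-27 20:52 UTC ≤ query < 2025-11-21 12:22 UTC
20·60 + 52 + 525 = 1777 min
1777 = 1·1440 + 337; 337 = 5·60 + 37 → 05:37, 2025-06-27 + 1 day = 2025-06-28
→ 2025-06-28 05:37 DKJ

2025-06-28 05:37 DKJ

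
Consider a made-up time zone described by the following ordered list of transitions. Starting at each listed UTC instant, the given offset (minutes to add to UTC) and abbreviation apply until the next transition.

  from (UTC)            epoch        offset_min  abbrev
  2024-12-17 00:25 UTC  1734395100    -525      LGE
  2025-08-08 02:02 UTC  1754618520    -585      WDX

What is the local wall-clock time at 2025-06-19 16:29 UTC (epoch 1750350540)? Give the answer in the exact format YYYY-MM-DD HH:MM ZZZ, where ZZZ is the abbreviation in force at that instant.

Query: 2025-06-19 16:29 UTC
Rule 1/2 (LGE, -08:45): 2024-12-17 00:25 UTC ≤ query < 2025-08-08 02:02 UTC
16·60 + 29 - 525 = 464 min
464 = 0·1440 + 464; 464 = 7·60 + 44 → 07:44, same day
→ 2025-06-19 07:44 LGE

2025-06-19 07:44 LGE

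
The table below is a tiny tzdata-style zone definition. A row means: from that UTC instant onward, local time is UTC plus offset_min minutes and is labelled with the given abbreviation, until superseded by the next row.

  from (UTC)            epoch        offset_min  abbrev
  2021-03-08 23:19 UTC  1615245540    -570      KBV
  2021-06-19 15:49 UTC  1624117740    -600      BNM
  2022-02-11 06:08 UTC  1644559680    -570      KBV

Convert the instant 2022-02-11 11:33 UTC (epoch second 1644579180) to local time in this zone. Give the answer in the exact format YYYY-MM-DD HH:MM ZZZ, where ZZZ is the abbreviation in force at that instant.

2022-02-11 02:03 KBV

Query: 2022-02-11 11:33 UTC
Rule 3/3 (KBV, -09:30): 2022-02-11 06:08 UTC ≤ query < +∞
11·60 + 33 - 570 = 123 min
123 = 0·1440 + 123; 123 = 2·60 + 3 → 02:03, same day
→ 2022-02-11 02:03 KBV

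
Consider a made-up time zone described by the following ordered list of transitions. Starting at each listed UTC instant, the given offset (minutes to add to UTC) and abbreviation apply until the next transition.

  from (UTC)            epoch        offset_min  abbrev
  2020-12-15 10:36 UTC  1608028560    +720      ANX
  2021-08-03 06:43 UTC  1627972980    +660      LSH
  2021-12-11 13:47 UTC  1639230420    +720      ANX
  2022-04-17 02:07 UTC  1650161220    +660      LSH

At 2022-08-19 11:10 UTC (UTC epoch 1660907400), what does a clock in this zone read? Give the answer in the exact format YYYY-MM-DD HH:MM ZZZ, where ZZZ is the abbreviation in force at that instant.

2022-08-19 22:10 LSH

Query: 2022-08-19 11:10 UTC
Rule 4/4 (LSH, +11:00): 2022-04-17 02:07 UTC ≤ query < +∞
11·60 + 10 + 660 = 1330 min
1330 = 0·1440 + 1330; 1330 = 22·60 + 10 → 22:10, same day
→ 2022-08-19 22:10 LSH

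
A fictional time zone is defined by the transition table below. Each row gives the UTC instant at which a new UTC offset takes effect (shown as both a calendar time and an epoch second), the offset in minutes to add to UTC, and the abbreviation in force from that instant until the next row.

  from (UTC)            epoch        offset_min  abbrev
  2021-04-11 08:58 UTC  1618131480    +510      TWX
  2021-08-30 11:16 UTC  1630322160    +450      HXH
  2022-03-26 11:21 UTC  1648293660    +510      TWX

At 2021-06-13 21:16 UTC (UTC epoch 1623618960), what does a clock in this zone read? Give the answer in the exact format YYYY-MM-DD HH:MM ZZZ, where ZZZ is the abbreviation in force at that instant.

Query: 2021-06-13 21:16 UTC
Rule 1/3 (TWX, +08:30): 2021-04-11 08:58 UTC ≤ query < 2021-08-30 11:16 UTC
21·60 + 16 + 510 = 1786 min
1786 = 1·1440 + 346; 346 = 5·60 + 46 → 05:46, 2021-06-13 + 1 day = 2021-06-14
→ 2021-06-14 05:46 TWX

2021-06-14 05:46 TWX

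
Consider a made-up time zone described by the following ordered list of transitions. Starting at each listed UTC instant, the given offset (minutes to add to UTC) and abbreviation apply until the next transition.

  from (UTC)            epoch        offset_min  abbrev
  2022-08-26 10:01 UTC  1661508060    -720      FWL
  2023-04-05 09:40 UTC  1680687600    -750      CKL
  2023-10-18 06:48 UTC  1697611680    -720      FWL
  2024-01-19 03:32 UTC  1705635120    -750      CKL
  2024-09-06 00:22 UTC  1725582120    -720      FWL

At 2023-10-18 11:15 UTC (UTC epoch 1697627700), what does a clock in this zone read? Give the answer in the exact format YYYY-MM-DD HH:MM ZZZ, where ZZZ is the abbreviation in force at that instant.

2023-10-17 23:15 FWL

Query: 2023-10-18 11:15 UTC
Rule 3/5 (FWL, -12:00): 2023-10-18 06:48 UTC ≤ query < 2024-01-19 03:32 UTC
11·60 + 15 - 720 = -45 min
-45 = -1·1440 + 1395; 1395 = 23·60 + 15 → 23:15, 2023-10-18 - 1 day = 2023-10-17
→ 2023-10-17 23:15 FWL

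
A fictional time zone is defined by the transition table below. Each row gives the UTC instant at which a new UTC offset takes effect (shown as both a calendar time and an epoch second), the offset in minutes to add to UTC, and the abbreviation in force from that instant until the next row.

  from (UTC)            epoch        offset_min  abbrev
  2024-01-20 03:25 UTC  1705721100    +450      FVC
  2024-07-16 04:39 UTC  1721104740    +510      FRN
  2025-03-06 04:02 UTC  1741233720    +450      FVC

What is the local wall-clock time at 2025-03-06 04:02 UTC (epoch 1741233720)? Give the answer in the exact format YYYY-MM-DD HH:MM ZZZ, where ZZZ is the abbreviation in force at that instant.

Query: 2025-03-06 04:02 UTC
Rule 3/3 (FVC, +07:30): 2025-03-06 04:02 UTC ≤ query < +∞
4·60 + 2 + 450 = 692 min
692 = 0·1440 + 692; 692 = 11·60 + 32 → 11:32, same day
→ 2025-03-06 11:32 FVC

2025-03-06 11:32 FVC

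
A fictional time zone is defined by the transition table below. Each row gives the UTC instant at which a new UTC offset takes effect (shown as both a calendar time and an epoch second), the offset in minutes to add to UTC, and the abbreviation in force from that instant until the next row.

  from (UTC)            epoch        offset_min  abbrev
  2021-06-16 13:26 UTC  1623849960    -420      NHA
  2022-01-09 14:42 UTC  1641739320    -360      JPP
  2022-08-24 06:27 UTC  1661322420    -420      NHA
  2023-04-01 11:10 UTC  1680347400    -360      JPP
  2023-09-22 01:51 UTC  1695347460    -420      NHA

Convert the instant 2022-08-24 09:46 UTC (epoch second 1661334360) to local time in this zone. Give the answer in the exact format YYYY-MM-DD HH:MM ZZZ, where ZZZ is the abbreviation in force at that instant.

Query: 2022-08-24 09:46 UTC
Rule 3/5 (NHA, -07:00): 2022-08-24 06:27 UTC ≤ query < 2023-04-01 11:10 UTC
9·60 + 46 - 420 = 166 min
166 = 0·1440 + 166; 166 = 2·60 + 46 → 02:46, same day
→ 2022-08-24 02:46 NHA

2022-08-24 02:46 NHA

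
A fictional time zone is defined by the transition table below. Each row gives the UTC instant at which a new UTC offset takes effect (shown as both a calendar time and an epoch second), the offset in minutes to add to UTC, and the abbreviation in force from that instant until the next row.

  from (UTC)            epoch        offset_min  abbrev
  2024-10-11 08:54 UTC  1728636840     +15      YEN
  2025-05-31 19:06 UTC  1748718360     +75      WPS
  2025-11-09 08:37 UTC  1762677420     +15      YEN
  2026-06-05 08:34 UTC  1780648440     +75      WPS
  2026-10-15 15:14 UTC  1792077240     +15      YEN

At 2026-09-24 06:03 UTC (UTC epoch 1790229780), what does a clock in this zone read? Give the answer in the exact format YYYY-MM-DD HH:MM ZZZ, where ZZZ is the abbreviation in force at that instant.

2026-09-24 07:18 WPS

Query: 2026-09-24 06:03 UTC
Rule 4/5 (WPS, +01:15): 2026-06-05 08:34 UTC ≤ query < 2026-10-15 15:14 UTC
6·60 + 3 + 75 = 438 min
438 = 0·1440 + 438; 438 = 7·60 + 18 → 07:18, same day
→ 2026-09-24 07:18 WPS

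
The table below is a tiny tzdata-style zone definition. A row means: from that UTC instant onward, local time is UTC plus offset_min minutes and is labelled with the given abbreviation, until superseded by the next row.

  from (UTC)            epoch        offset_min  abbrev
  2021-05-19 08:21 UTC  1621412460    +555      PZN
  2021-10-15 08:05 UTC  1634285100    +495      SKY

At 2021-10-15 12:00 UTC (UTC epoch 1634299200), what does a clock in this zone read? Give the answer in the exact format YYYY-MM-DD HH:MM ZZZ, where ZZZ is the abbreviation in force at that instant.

Query: 2021-10-15 12:00 UTC
Rule 2/2 (SKY, +08:15): 2021-10-15 08:05 UTC ≤ query < +∞
12·60 + 0 + 495 = 1215 min
1215 = 0·1440 + 1215; 1215 = 20·60 + 15 → 20:15, same day
→ 2021-10-15 20:15 SKY

2021-10-15 20:15 SKY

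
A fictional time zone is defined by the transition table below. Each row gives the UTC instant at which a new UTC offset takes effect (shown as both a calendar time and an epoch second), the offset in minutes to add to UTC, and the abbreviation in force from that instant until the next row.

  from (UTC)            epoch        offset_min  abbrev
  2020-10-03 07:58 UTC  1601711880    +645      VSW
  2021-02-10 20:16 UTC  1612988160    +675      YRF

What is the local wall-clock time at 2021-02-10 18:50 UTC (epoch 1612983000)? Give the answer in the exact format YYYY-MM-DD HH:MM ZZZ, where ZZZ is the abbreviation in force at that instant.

2021-02-11 05:35 VSW

Query: 2021-02-10 18:50 UTC
Rule 1/2 (VSW, +10:45): 2020-10-03 07:58 UTC ≤ query < 2021-02-10 20:16 UTC
18·60 + 50 + 645 = 1775 min
1775 = 1·1440 + 335; 335 = 5·60 + 35 → 05:35, 2021-02-10 + 1 day = 2021-02-11
→ 2021-02-11 05:35 VSW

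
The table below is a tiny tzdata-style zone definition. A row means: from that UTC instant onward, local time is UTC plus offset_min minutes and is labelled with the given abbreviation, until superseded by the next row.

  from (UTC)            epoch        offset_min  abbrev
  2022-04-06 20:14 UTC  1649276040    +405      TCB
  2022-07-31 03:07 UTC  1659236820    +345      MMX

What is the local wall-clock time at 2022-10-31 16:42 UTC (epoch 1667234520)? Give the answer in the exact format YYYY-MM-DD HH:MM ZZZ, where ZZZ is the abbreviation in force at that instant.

Query: 2022-10-31 16:42 UTC
Rule 2/2 (MMX, +05:45): 2022-07-31 03:07 UTC ≤ query < +∞
16·60 + 42 + 345 = 1347 min
1347 = 0·1440 + 1347; 1347 = 22·60 + 27 → 22:27, same day
→ 2022-10-31 22:27 MMX

2022-10-31 22:27 MMX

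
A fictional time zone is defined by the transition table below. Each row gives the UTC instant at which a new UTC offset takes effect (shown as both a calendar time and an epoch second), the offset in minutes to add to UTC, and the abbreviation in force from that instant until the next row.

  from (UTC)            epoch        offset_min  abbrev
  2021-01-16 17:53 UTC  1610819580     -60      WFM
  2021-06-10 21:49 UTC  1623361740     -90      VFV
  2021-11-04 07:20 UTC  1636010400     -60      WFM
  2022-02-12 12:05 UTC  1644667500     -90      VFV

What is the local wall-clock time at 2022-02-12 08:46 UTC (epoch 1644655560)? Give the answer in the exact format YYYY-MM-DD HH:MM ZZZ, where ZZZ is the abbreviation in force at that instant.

Query: 2022-02-12 08:46 UTC
Rule 3/4 (WFM, -01:00): 2021-11-04 07:20 UTC ≤ query < 2022-02-12 12:05 UTC
8·60 + 46 - 60 = 466 min
466 = 0·1440 + 466; 466 = 7·60 + 46 → 07:46, same day
→ 2022-02-12 07:46 WFM

2022-02-12 07:46 WFM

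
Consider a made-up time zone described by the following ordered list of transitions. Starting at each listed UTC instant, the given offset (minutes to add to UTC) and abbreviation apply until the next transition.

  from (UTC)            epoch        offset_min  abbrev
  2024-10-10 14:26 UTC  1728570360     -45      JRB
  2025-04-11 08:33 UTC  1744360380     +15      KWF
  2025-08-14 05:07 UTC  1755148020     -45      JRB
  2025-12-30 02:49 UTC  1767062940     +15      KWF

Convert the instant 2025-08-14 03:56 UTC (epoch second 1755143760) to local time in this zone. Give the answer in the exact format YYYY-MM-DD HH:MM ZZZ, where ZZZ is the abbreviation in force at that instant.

2025-08-14 04:11 KWF

Query: 2025-08-14 03:56 UTC
Rule 2/4 (KWF, +00:15): 2025-04-11 08:33 UTC ≤ query < 2025-08-14 05:07 UTC
3·60 + 56 + 15 = 251 min
251 = 0·1440 + 251; 251 = 4·60 + 11 → 04:11, same day
→ 2025-08-14 04:11 KWF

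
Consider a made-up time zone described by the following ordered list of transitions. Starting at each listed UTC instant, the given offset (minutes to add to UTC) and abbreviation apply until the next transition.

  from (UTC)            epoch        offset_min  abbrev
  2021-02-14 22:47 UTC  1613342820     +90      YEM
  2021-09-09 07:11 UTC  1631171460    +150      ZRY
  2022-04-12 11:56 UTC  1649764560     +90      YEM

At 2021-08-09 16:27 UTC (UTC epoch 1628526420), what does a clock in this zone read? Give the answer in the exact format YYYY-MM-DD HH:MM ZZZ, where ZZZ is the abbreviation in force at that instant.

2021-08-09 17:57 YEM

Query: 2021-08-09 16:27 UTC
Rule 1/3 (YEM, +01:30): 2021-02-14 22:47 UTC ≤ query < 2021-09-09 07:11 UTC
16·60 + 27 + 90 = 1077 min
1077 = 0·1440 + 1077; 1077 = 17·60 + 57 → 17:57, same day
→ 2021-08-09 17:57 YEM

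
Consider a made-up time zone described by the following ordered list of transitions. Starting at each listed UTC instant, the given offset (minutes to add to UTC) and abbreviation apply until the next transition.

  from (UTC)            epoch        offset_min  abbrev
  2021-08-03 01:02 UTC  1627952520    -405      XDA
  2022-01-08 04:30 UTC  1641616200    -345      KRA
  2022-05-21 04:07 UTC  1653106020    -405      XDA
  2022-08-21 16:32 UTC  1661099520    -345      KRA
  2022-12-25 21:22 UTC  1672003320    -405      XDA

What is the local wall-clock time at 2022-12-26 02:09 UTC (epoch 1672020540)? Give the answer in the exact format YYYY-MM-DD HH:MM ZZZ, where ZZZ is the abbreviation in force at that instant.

Query: 2022-12-26 02:09 UTC
Rule 5/5 (XDA, -06:45): 2022-12-25 21:22 UTC ≤ query < +∞
2·60 + 9 - 405 = -276 min
-276 = -1·1440 + 1164; 1164 = 19·60 + 24 → 19:24, 2022-12-26 - 1 day = 2022-12-25
→ 2022-12-25 19:24 XDA

2022-12-25 19:24 XDA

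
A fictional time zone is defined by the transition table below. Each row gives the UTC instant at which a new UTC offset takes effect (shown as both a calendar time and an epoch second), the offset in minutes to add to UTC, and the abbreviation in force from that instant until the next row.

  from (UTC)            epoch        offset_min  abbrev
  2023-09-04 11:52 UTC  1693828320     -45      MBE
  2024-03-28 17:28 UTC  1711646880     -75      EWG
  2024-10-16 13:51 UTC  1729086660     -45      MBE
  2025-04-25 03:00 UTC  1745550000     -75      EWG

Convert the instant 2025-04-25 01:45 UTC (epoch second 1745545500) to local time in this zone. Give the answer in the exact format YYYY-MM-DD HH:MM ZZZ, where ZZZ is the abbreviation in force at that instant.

Query: 2025-04-25 01:45 UTC
Rule 3/4 (MBE, -00:45): 2024-10-16 13:51 UTC ≤ query < 2025-04-25 03:00 UTC
1·60 + 45 - 45 = 60 min
60 = 0·1440 + 60; 60 = 1·60 + 0 → 01:00, same day
→ 2025-04-25 01:00 MBE

2025-04-25 01:00 MBE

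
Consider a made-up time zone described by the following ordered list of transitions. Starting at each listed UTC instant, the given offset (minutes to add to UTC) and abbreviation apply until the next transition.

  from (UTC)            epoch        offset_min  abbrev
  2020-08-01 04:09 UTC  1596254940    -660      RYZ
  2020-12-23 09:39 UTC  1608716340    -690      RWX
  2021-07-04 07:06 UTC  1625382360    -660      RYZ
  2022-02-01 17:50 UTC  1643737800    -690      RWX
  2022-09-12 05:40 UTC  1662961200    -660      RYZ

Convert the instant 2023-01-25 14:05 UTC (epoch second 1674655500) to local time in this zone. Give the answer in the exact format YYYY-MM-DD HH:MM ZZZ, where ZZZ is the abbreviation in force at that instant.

Query: 2023-01-25 14:05 UTC
Rule 5/5 (RYZ, -11:00): 2022-09-12 05:40 UTC ≤ query < +∞
14·60 + 5 - 660 = 185 min
185 = 0·1440 + 185; 185 = 3·60 + 5 → 03:05, same day
→ 2023-01-25 03:05 RYZ

2023-01-25 03:05 RYZ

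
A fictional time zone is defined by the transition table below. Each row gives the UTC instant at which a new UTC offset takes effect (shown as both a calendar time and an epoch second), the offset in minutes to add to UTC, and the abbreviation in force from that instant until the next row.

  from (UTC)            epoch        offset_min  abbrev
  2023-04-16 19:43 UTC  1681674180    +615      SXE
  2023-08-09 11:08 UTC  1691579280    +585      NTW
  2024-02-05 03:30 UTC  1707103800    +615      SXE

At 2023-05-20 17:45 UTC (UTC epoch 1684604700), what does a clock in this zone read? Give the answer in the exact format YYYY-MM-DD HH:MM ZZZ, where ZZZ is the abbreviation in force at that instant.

Query: 2023-05-20 17:45 UTC
Rule 1/3 (SXE, +10:15): 2023-04-16 19:43 UTC ≤ query < 2023-08-09 11:08 UTC
17·60 + 45 + 615 = 1680 min
1680 = 1·1440 + 240; 240 = 4·60 + 0 → 04:00, 2023-05-20 + 1 day = 2023-05-21
→ 2023-05-21 04:00 SXE

2023-05-21 04:00 SXE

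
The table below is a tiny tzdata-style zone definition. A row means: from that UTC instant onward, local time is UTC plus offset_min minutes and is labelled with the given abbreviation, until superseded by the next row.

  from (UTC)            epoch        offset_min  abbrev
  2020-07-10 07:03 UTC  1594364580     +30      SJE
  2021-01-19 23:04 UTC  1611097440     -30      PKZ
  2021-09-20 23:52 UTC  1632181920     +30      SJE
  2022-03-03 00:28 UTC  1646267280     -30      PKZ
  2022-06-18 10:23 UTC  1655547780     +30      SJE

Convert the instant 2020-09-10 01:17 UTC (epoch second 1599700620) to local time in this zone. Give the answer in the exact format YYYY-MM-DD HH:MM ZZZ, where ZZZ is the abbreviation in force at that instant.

2020-09-10 01:47 SJE

Query: 2020-09-10 01:17 UTC
Rule 1/5 (SJE, +00:30): 2020-07-10 07:03 UTC ≤ query < 2021-01-19 23:04 UTC
1·60 + 17 + 30 = 107 min
107 = 0·1440 + 107; 107 = 1·60 + 47 → 01:47, same day
→ 2020-09-10 01:47 SJE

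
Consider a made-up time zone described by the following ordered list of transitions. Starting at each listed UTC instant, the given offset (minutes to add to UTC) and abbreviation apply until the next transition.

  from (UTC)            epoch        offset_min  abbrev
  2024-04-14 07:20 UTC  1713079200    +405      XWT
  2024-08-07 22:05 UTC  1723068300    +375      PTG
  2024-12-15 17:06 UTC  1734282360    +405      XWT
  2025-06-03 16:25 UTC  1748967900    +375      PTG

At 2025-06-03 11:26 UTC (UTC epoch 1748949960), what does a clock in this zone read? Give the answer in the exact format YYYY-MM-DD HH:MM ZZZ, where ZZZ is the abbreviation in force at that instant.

2025-06-03 18:11 XWT

Query: 2025-06-03 11:26 UTC
Rule 3/4 (XWT, +06:45): 2024-12-15 17:06 UTC ≤ query < 2025-06-03 16:25 UTC
11·60 + 26 + 405 = 1091 min
1091 = 0·1440 + 1091; 1091 = 18·60 + 11 → 18:11, same day
→ 2025-06-03 18:11 XWT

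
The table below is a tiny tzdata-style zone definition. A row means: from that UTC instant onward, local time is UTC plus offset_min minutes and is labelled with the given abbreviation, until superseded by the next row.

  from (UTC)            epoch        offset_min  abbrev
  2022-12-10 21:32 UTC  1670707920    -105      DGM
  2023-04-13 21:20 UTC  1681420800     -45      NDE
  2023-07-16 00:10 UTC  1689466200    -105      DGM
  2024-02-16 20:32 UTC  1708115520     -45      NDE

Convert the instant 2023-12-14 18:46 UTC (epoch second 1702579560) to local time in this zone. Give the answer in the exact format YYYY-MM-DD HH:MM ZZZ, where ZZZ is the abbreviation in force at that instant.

Query: 2023-12-14 18:46 UTC
Rule 3/4 (DGM, -01:45): 2023-07-16 00:10 UTC ≤ query < 2024-02-16 20:32 UTC
18·60 + 46 - 105 = 1021 min
1021 = 0·1440 + 1021; 1021 = 17·60 + 1 → 17:01, same day
→ 2023-12-14 17:01 DGM

2023-12-14 17:01 DGM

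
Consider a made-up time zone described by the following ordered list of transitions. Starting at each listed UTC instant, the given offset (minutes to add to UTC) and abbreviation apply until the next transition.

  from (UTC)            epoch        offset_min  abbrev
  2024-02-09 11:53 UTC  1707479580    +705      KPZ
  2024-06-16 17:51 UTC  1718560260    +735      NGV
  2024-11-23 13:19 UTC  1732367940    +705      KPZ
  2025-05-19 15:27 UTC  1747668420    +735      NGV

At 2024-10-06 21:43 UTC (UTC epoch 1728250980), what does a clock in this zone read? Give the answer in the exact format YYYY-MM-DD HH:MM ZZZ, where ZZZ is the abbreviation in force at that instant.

Query: 2024-10-06 21:43 UTC
Rule 2/4 (NGV, +12:15): 2024-06-16 17:51 UTC ≤ query < 2024-11-23 13:19 UTC
21·60 + 43 + 735 = 2038 min
2038 = 1·1440 + 598; 598 = 9·60 + 58 → 09:58, 2024-10-06 + 1 day = 2024-10-07
→ 2024-10-07 09:58 NGV

2024-10-07 09:58 NGV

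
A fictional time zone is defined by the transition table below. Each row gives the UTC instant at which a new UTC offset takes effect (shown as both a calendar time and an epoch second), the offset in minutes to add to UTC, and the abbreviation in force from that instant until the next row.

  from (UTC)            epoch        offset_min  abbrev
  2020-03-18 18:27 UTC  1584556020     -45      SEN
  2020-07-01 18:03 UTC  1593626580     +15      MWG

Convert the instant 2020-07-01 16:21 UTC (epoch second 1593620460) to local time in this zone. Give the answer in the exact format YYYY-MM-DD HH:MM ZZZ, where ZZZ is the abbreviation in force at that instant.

2020-07-01 15:36 SEN

Query: 2020-07-01 16:21 UTC
Rule 1/2 (SEN, -00:45): 2020-03-18 18:27 UTC ≤ query < 2020-07-01 18:03 UTC
16·60 + 21 - 45 = 936 min
936 = 0·1440 + 936; 936 = 15·60 + 36 → 15:36, same day
→ 2020-07-01 15:36 SEN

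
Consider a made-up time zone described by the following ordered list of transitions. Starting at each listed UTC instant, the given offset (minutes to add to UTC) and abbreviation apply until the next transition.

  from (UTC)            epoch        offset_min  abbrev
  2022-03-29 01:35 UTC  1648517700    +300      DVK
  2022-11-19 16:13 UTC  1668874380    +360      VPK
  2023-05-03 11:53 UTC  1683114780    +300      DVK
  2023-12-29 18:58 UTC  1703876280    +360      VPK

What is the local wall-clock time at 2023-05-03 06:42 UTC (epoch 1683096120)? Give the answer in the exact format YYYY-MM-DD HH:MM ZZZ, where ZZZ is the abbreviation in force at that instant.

Query: 2023-05-03 06:42 UTC
Rule 2/4 (VPK, +06:00): 2022-11-19 16:13 UTC ≤ query < 2023-05-03 11:53 UTC
6·60 + 42 + 360 = 762 min
762 = 0·1440 + 762; 762 = 12·60 + 42 → 12:42, same day
→ 2023-05-03 12:42 VPK

2023-05-03 12:42 VPK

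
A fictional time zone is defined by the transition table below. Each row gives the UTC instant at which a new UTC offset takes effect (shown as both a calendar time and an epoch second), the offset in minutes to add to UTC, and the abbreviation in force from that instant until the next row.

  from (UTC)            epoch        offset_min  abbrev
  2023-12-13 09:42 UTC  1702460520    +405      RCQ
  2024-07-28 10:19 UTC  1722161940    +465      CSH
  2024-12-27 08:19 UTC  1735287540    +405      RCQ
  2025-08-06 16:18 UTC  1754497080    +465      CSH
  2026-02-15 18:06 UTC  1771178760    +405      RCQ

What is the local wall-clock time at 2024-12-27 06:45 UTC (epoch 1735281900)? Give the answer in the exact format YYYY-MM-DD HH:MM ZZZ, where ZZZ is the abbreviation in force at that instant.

2024-12-27 14:30 CSH

Query: 2024-12-27 06:45 UTC
Rule 2/5 (CSH, +07:45): 2024-07-28 10:19 UTC ≤ query < 2024-12-27 08:19 UTC
6·60 + 45 + 465 = 870 min
870 = 0·1440 + 870; 870 = 14·60 + 30 → 14:30, same day
→ 2024-12-27 14:30 CSH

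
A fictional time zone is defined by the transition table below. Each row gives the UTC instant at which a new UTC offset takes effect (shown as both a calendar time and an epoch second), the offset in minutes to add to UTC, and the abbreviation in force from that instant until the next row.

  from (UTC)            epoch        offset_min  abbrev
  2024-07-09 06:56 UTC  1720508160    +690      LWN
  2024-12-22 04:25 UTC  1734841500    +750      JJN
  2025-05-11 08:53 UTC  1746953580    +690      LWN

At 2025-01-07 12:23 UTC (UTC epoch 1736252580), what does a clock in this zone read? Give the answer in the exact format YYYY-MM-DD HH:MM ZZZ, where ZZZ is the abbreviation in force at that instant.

2025-01-08 00:53 JJN

Query: 2025-01-07 12:23 UTC
Rule 2/3 (JJN, +12:30): 2024-12-22 04:25 UTC ≤ query < 2025-05-11 08:53 UTC
12·60 + 23 + 750 = 1493 min
1493 = 1·1440 + 53; 53 = 0·60 + 53 → 00:53, 2025-01-07 + 1 day = 2025-01-08
→ 2025-01-08 00:53 JJN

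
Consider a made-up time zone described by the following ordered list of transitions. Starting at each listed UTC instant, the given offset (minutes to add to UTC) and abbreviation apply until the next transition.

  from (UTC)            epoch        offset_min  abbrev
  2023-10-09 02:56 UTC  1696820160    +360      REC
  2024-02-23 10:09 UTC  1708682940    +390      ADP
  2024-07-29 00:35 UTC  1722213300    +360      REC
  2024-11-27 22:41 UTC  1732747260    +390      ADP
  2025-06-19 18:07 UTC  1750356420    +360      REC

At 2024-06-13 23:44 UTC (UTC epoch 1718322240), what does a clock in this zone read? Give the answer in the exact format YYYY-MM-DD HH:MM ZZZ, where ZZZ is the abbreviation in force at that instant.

Query: 2024-06-13 23:44 UTC
Rule 2/5 (ADP, +06:30): 2024-02-23 10:09 UTC ≤ query < 2024-07-29 00:35 UTC
23·60 + 44 + 390 = 1814 min
1814 = 1·1440 + 374; 374 = 6·60 + 14 → 06:14, 2024-06-13 + 1 day = 2024-06-14
→ 2024-06-14 06:14 ADP

2024-06-14 06:14 ADP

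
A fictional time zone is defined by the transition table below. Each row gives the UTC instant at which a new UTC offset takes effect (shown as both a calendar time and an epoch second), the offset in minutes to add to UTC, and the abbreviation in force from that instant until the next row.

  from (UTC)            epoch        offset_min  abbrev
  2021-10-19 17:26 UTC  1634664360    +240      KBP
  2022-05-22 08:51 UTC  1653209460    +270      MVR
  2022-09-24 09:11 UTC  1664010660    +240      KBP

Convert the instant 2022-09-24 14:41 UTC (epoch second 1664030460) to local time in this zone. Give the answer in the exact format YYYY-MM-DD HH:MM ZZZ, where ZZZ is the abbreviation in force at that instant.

Query: 2022-09-24 14:41 UTC
Rule 3/3 (KBP, +04:00): 2022-09-24 09:11 UTC ≤ query < +∞
14·60 + 41 + 240 = 1121 min
1121 = 0·1440 + 1121; 1121 = 18·60 + 41 → 18:41, same day
→ 2022-09-24 18:41 KBP

2022-09-24 18:41 KBP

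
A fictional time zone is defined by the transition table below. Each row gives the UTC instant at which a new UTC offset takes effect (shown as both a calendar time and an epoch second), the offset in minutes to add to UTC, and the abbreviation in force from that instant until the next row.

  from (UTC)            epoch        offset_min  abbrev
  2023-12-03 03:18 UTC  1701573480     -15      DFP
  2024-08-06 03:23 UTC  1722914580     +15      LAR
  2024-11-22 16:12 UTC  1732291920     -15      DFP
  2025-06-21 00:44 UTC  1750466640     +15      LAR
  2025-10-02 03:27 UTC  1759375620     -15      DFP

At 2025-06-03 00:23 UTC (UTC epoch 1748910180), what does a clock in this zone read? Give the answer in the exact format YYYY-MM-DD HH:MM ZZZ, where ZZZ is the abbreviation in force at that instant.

Query: 2025-06-03 00:23 UTC
Rule 3/5 (DFP, -00:15): 2024-11-22 16:12 UTC ≤ query < 2025-06-21 00:44 UTC
0·60 + 23 - 15 = 8 min
8 = 0·1440 + 8; 8 = 0·60 + 8 → 00:08, same day
→ 2025-06-03 00:08 DFP

2025-06-03 00:08 DFP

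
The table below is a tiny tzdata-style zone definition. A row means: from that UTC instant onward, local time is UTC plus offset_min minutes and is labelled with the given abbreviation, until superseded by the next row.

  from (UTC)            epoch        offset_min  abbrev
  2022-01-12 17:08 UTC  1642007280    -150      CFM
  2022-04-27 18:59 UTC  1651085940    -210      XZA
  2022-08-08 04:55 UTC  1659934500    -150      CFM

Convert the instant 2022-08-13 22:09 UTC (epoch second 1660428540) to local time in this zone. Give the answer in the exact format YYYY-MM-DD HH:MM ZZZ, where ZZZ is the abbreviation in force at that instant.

2022-08-13 19:39 CFM

Query: 2022-08-13 22:09 UTC
Rule 3/3 (CFM, -02:30): 2022-08-08 04:55 UTC ≤ query < +∞
22·60 + 9 - 150 = 1179 min
1179 = 0·1440 + 1179; 1179 = 19·60 + 39 → 19:39, same day
→ 2022-08-13 19:39 CFM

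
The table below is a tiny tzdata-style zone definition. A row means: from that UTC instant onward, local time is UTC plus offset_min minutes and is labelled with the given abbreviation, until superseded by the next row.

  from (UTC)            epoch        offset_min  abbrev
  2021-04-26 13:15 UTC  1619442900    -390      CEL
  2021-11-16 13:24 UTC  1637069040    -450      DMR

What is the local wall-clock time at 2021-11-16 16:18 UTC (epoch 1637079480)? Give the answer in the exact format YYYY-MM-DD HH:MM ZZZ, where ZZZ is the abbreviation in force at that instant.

Query: 2021-11-16 16:18 UTC
Rule 2/2 (DMR, -07:30): 2021-11-16 13:24 UTC ≤ query < +∞
16·60 + 18 - 450 = 528 min
528 = 0·1440 + 528; 528 = 8·60 + 48 → 08:48, same day
→ 2021-11-16 08:48 DMR

2021-11-16 08:48 DMR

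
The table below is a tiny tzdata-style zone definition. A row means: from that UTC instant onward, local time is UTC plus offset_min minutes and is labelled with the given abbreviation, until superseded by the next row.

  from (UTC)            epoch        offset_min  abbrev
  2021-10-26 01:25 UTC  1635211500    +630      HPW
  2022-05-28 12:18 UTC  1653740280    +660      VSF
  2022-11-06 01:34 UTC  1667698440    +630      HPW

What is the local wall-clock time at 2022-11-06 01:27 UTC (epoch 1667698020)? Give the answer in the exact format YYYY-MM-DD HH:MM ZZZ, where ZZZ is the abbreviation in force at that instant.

Query: 2022-11-06 01:27 UTC
Rule 2/3 (VSF, +11:00): 2022-05-28 12:18 UTC ≤ query < 2022-11-06 01:34 UTC
1·60 + 27 + 660 = 747 min
747 = 0·1440 + 747; 747 = 12·60 + 27 → 12:27, same day
→ 2022-11-06 12:27 VSF

2022-11-06 12:27 VSF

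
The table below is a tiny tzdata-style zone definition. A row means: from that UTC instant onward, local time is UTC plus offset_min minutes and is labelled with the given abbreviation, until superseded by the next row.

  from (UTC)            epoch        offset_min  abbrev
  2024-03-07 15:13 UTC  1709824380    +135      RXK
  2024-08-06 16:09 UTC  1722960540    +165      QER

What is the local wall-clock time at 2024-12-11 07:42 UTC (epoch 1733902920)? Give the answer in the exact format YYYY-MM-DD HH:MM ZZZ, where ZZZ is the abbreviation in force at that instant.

Query: 2024-12-11 07:42 UTC
Rule 2/2 (QER, +02:45): 2024-08-06 16:09 UTC ≤ query < +∞
7·60 + 42 + 165 = 627 min
627 = 0·1440 + 627; 627 = 10·60 + 27 → 10:27, same day
→ 2024-12-11 10:27 QER

2024-12-11 10:27 QER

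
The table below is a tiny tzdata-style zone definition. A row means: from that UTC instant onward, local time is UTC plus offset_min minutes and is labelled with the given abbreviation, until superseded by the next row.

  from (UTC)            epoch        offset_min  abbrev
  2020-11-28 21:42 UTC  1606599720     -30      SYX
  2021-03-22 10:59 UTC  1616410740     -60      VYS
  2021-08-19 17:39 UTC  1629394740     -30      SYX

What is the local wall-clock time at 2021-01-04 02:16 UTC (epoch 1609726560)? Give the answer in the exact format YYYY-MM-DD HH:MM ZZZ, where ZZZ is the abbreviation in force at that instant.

2021-01-04 01:46 SYX

Query: 2021-01-04 02:16 UTC
Rule 1/3 (SYX, -00:30): 2020-11-28 21:42 UTC ≤ query < 2021-03-22 10:59 UTC
2·60 + 16 - 30 = 106 min
106 = 0·1440 + 106; 106 = 1·60 + 46 → 01:46, same day
→ 2021-01-04 01:46 SYX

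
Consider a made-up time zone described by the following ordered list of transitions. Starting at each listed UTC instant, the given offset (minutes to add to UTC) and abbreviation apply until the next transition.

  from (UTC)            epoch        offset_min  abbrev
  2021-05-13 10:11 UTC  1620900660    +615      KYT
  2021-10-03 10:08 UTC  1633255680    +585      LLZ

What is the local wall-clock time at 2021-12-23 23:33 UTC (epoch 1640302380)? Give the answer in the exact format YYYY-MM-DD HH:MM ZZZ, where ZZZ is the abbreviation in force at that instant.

2021-12-24 09:18 LLZ

Query: 2021-12-23 23:33 UTC
Rule 2/2 (LLZ, +09:45): 2021-10-03 10:08 UTC ≤ query < +∞
23·60 + 33 + 585 = 1998 min
1998 = 1·1440 + 558; 558 = 9·60 + 18 → 09:18, 2021-12-23 + 1 day = 2021-12-24
→ 2021-12-24 09:18 LLZ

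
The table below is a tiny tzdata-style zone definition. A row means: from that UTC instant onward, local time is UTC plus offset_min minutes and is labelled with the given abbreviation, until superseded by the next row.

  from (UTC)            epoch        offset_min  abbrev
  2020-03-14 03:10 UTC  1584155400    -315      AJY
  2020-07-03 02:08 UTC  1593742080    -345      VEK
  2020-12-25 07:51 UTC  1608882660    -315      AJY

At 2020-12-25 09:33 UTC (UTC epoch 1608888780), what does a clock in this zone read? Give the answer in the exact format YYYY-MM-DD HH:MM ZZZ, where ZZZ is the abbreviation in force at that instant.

Query: 2020-12-25 09:33 UTC
Rule 3/3 (AJY, -05:15): 2020-12-25 07:51 UTC ≤ query < +∞
9·60 + 33 - 315 = 258 min
258 = 0·1440 + 258; 258 = 4·60 + 18 → 04:18, same day
→ 2020-12-25 04:18 AJY

2020-12-25 04:18 AJY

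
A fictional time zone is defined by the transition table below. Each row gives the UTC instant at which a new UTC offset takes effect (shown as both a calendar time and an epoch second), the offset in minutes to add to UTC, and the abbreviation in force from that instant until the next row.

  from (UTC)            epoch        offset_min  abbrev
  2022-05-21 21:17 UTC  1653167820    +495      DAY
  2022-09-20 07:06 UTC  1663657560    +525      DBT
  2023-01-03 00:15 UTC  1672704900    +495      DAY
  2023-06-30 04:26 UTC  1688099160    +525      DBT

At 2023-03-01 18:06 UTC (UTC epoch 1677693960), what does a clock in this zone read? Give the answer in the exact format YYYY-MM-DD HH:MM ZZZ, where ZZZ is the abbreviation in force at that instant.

Query: 2023-03-01 18:06 UTC
Rule 3/4 (DAY, +08:15): 2023-01-03 00:15 UTC ≤ query < 2023-06-30 04:26 UTC
18·60 + 6 + 495 = 1581 min
1581 = 1·1440 + 141; 141 = 2·60 + 21 → 02:21, 2023-03-01 + 1 day = 2023-03-02
→ 2023-03-02 02:21 DAY

2023-03-02 02:21 DAY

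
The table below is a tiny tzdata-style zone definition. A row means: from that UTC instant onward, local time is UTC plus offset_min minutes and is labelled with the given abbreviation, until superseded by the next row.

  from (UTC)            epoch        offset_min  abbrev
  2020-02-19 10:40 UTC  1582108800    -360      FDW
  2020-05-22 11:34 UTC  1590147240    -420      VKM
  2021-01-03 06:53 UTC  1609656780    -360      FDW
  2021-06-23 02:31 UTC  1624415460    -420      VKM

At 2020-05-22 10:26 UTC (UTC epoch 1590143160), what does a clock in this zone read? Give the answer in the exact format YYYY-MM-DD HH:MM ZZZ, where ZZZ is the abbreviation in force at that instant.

Query: 2020-05-22 10:26 UTC
Rule 1/4 (FDW, -06:00): 2020-02-19 10:40 UTC ≤ query < 2020-05-22 11:34 UTC
10·60 + 26 - 360 = 266 min
266 = 0·1440 + 266; 266 = 4·60 + 26 → 04:26, same day
→ 2020-05-22 04:26 FDW

2020-05-22 04:26 FDW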